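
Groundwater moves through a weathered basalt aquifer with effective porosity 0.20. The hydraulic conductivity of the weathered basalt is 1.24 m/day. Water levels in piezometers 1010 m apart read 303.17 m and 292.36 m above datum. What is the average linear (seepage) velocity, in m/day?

0.0664

Hydraulic gradient i = (303.17 − 292.36) / 1010 = 10.81 / 1010 = 0.01070.
Darcy flux q = K · i = 1.240 × 0.01070 = 0.01327 m/day.
Seepage velocity v = q / n_e = 0.01327 / 0.20 = 0.06636 m/day.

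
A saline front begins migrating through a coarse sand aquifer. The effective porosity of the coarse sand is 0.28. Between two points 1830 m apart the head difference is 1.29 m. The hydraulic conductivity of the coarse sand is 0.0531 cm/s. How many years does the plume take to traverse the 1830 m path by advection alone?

Convert K: 0.0531 cm/s × 864 = 45.88 m/day.
Hydraulic gradient i = Δh / L = 1.29 / 1830 = 0.0007049.
Darcy flux q = K · i = 45.88 × 0.0007049 = 0.03234 m/day.
Seepage velocity v = q / n_e = 0.03234 / 0.28 = 0.1155 m/day.
Travel time t = L / v = 1830 / 0.1155 = 15844 days = 43.38 years.

43.4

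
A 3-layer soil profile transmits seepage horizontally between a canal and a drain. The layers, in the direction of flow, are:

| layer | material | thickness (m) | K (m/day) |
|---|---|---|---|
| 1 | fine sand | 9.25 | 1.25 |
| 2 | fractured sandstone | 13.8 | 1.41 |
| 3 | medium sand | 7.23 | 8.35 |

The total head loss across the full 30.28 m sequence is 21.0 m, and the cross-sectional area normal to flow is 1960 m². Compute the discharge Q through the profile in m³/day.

2280

Flow is perpendicular to layering, so the layers act in series and the equivalent K is the thickness-weighted harmonic mean.
Total thickness L = 9.25 + 13.8 + 7.23 = 30.28 m.
Σ(b_i/K_i) = 9.25/1.25 + 13.8/1.41 + 7.23/8.35 = 18.05 d.
K_eq = L / Σ(b_i/K_i) = 30.28 / 18.05 = 1.677 m/day.
Q = K_eq · A · (Δh/L) = 1.677 × 1960 × (21.0/30.28) = 2280 m³/day.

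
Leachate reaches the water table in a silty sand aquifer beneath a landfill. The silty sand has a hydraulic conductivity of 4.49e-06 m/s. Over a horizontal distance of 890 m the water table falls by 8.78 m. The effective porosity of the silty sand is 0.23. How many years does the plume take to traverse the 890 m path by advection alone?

146

Convert K: 4.49e-06 m/s × 86400 = 0.3879 m/day.
Hydraulic gradient i = Δh / L = 8.78 / 890 = 0.009865.
Darcy flux q = K · i = 0.3879 × 0.009865 = 0.003827 m/day.
Seepage velocity v = q / n_e = 0.003827 / 0.23 = 0.01664 m/day.
Travel time t = L / v = 890 / 0.01664 = 53488 days = 146.4 years.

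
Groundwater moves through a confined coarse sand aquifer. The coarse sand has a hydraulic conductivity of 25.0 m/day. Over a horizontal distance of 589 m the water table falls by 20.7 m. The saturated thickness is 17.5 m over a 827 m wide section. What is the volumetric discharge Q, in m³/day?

12700

Cross-sectional area A = 827 × 17.5 = 14472 m².
Hydraulic gradient i = Δh / L = 20.7 / 589 = 0.03514.
Darcy's law: Q = K · A · i = 25.00 × 14472 × 0.03514 = 12716 m³/day.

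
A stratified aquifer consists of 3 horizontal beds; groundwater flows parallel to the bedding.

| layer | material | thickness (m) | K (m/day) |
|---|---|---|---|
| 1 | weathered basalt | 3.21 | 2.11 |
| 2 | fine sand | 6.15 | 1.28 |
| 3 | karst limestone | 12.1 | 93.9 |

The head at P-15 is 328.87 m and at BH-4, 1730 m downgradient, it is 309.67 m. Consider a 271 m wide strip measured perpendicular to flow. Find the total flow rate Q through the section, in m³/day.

Flow is parallel to layering, so each bed carries its own Darcy discharge and the transmissivities add.
Σ(K_i·b_i) = 2.11×3.21 + 1.28×6.15 + 93.9×12.1 = 1151 m²/day.
Hydraulic gradient i = (328.87 − 309.67) / 1730 = 19.2 / 1730 = 0.01110.
Q = Σ(K_i·b_i) · W · i = 1151 × 271 × 0.01110 = 3461 m³/day.

3460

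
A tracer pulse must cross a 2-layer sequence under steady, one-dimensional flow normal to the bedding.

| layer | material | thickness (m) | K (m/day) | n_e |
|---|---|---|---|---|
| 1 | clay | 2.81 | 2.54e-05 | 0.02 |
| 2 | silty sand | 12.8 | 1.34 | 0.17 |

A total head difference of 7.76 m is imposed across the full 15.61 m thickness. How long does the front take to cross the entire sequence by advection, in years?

With flow normal to the layers, continuity requires the same specific discharge q through every layer.
Σ(b_i/K_i) = 2.81/2.54e-05 + 12.8/1.34 = 1.106e+05 d.
q = Δh / Σ(b_i/K_i) = 7.76 / 1.106e+05 = 7.014e-05 m/day.
In each layer the seepage velocity is v_i = q/n_i, so the layer transit time is t_i = b_i·n_i / q:
  layer 1 (clay): t_1 = 2.81 × 0.02 / 7.014e-05 = 801.3 d
  layer 2 (silty sand): t_2 = 12.8 × 0.17 / 7.014e-05 = 31025 d
Total t = Σ t_i = 31826 days = 87.13 years.

87.1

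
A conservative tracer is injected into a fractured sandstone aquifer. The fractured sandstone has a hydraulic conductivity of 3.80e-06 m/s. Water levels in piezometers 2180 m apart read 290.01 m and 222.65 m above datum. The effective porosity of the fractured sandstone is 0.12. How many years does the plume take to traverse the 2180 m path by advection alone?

70.6

Convert K: 3.80e-06 m/s × 86400 = 0.3283 m/day.
Hydraulic gradient i = (290.01 − 222.65) / 2180 = 67.36 / 2180 = 0.03090.
Darcy flux q = K · i = 0.3283 × 0.03090 = 0.01014 m/day.
Seepage velocity v = q / n_e = 0.01014 / 0.12 = 0.08454 m/day.
Travel time t = L / v = 2180 / 0.08454 = 25787 days = 70.60 years.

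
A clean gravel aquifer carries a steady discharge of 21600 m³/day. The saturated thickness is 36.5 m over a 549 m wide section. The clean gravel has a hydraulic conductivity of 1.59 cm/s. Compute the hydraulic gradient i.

Convert K: 1.59 cm/s × 864 = 1374 m/day.
Cross-sectional area A = 549 × 36.5 = 20038 m².
From Q = K·A·i, i = Q / (K·A) = 21600 / (1374 × 20038) = 0.0007847.

0.000785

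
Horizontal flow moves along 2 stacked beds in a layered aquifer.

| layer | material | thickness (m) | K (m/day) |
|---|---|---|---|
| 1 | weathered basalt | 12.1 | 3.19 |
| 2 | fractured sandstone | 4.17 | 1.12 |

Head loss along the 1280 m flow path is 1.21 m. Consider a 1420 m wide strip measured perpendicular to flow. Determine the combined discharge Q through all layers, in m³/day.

Flow is parallel to layering, so each bed carries its own Darcy discharge and the transmissivities add.
Σ(K_i·b_i) = 3.19×12.1 + 1.12×4.17 = 43.27 m²/day.
Hydraulic gradient i = Δh / L = 1.21 / 1280 = 0.0009453.
Q = Σ(K_i·b_i) · W · i = 43.27 × 1420 × 0.0009453 = 58.08 m³/day.

58.1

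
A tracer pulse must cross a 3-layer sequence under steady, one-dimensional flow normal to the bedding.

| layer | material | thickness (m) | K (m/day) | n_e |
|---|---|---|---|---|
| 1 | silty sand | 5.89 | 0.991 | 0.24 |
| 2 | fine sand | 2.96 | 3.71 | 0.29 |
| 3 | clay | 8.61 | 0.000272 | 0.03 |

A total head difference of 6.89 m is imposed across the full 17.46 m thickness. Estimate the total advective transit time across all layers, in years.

With flow normal to the layers, continuity requires the same specific discharge q through every layer.
Σ(b_i/K_i) = 5.89/0.991 + 2.96/3.71 + 8.61/0.000272 = 31661 d.
q = Δh / Σ(b_i/K_i) = 6.89 / 31661 = 0.0002176 m/day.
In each layer the seepage velocity is v_i = q/n_i, so the layer transit time is t_i = b_i·n_i / q:
  layer 1 (silty sand): t_1 = 5.89 × 0.24 / 0.0002176 = 6496 d
  layer 2 (fine sand): t_2 = 2.96 × 0.29 / 0.0002176 = 3945 d
  layer 3 (clay): t_3 = 8.61 × 0.03 / 0.0002176 = 1187 d
Total t = Σ t_i = 11627 days = 31.83 years.

31.8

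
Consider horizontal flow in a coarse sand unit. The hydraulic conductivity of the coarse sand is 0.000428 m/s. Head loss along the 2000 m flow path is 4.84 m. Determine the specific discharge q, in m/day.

0.0895

Convert K: 0.000428 m/s × 86400 = 36.98 m/day.
Hydraulic gradient i = Δh / L = 4.84 / 2000 = 0.002420.
Specific discharge q = K · i = 36.98 × 0.002420 = 0.08949 m/day.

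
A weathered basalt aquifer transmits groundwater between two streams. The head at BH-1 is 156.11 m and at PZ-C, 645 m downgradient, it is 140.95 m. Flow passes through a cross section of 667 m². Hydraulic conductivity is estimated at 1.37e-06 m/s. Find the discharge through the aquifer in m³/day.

1.86

Convert K: 1.37e-06 m/s × 86400 = 0.1184 m/day.
Hydraulic gradient i = (156.11 − 140.95) / 645 = 15.16 / 645 = 0.02350.
Darcy's law: Q = K · A · i = 0.1184 × 667.0 × 0.02350 = 1.856 m³/day.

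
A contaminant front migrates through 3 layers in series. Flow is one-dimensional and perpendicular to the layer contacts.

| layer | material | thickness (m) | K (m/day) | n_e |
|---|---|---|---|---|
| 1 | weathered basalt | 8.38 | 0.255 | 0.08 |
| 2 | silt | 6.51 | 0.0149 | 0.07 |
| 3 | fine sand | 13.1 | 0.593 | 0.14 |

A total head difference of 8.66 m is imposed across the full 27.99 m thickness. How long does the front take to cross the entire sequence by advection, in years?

0.460

With flow normal to the layers, continuity requires the same specific discharge q through every layer.
Σ(b_i/K_i) = 8.38/0.255 + 6.51/0.0149 + 13.1/0.593 = 491.9 d.
q = Δh / Σ(b_i/K_i) = 8.66 / 491.9 = 0.01761 m/day.
In each layer the seepage velocity is v_i = q/n_i, so the layer transit time is t_i = b_i·n_i / q:
  layer 1 (weathered basalt): t_1 = 8.38 × 0.08 / 0.01761 = 38.08 d
  layer 2 (silt): t_2 = 6.51 × 0.07 / 0.01761 = 25.88 d
  layer 3 (fine sand): t_3 = 13.1 × 0.14 / 0.01761 = 104.2 d
Total t = Σ t_i = 168.1 days = 0.4603 years.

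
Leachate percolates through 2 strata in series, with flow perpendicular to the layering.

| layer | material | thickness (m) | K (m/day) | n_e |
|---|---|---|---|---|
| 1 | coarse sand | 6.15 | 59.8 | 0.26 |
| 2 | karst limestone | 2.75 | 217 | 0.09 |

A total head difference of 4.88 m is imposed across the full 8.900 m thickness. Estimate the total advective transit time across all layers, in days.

With flow normal to the layers, continuity requires the same specific discharge q through every layer.
Σ(b_i/K_i) = 6.15/59.8 + 2.75/217 = 0.1155 d.
q = Δh / Σ(b_i/K_i) = 4.88 / 0.1155 = 42.25 m/day.
In each layer the seepage velocity is v_i = q/n_i, so the layer transit time is t_i = b_i·n_i / q:
  layer 1 (coarse sand): t_1 = 6.15 × 0.26 / 42.25 = 0.03785 d
  layer 2 (karst limestone): t_2 = 2.75 × 0.09 / 42.25 = 0.005859 d
Total t = Σ t_i = 0.04371 days.

0.0437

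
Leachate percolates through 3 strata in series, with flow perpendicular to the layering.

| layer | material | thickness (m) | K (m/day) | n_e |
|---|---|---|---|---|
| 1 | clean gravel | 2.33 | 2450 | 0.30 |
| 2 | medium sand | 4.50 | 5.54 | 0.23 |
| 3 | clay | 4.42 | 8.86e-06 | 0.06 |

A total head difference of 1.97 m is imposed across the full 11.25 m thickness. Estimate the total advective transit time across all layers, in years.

1390

With flow normal to the layers, continuity requires the same specific discharge q through every layer.
Σ(b_i/K_i) = 2.33/2450 + 4.50/5.54 + 4.42/8.86e-06 = 4.989e+05 d.
q = Δh / Σ(b_i/K_i) = 1.97 / 4.989e+05 = 3.949e-06 m/day.
In each layer the seepage velocity is v_i = q/n_i, so the layer transit time is t_i = b_i·n_i / q:
  layer 1 (clean gravel): t_1 = 2.33 × 0.30 / 3.949e-06 = 1.770e+05 d
  layer 2 (medium sand): t_2 = 4.50 × 0.23 / 3.949e-06 = 2.621e+05 d
  layer 3 (clay): t_3 = 4.42 × 0.06 / 3.949e-06 = 67158 d
Total t = Σ t_i = 5.063e+05 days = 1386 years.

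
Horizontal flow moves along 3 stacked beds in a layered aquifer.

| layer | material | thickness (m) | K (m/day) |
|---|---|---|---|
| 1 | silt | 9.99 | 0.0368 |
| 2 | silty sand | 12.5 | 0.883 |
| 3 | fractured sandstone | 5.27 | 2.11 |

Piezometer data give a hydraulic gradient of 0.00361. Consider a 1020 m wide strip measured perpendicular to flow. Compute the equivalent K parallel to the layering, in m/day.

Flow is parallel to layering, so each bed carries its own Darcy discharge and the transmissivities add.
Σ(K_i·b_i) = 0.0368×9.99 + 0.883×12.5 + 2.11×5.27 = 22.52 m²/day.
Total thickness b = 27.76 m, so K_eq = Σ(K_i·b_i)/b = 0.8114 m/day.

0.811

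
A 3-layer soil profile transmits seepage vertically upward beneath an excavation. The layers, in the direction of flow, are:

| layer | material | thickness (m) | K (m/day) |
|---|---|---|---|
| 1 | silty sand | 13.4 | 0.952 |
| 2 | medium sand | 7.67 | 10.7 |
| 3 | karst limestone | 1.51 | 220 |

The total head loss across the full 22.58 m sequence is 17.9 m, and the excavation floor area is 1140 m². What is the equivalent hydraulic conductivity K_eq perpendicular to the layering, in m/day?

Flow is perpendicular to layering, so the layers act in series and the equivalent K is the thickness-weighted harmonic mean.
Total thickness L = 13.4 + 7.67 + 1.51 = 22.58 m.
Σ(b_i/K_i) = 13.4/0.952 + 7.67/10.7 + 1.51/220 = 14.80 d.
K_eq = L / Σ(b_i/K_i) = 22.58 / 14.80 = 1.526 m/day.

1.53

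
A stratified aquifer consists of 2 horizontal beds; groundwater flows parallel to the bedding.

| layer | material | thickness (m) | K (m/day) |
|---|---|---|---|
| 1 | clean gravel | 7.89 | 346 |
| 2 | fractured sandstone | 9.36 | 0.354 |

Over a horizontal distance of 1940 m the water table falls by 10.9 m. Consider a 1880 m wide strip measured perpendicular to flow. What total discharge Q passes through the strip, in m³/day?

28900

Flow is parallel to layering, so each bed carries its own Darcy discharge and the transmissivities add.
Σ(K_i·b_i) = 346×7.89 + 0.354×9.36 = 2733 m²/day.
Hydraulic gradient i = Δh / L = 10.9 / 1940 = 0.005619.
Q = Σ(K_i·b_i) · W · i = 2733 × 1880 × 0.005619 = 28871 m³/day.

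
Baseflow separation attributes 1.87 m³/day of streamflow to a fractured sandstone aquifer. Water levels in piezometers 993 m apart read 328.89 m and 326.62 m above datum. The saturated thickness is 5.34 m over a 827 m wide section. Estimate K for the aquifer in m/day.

Cross-sectional area A = 827 × 5.34 = 4416 m².
Hydraulic gradient i = (328.89 − 326.62) / 993 = 2.27 / 993 = 0.002286.
From Q = K·A·i, K = Q / (A·i) = 1.87 / (4416 × 0.002286) = 0.1852 m/day.

0.185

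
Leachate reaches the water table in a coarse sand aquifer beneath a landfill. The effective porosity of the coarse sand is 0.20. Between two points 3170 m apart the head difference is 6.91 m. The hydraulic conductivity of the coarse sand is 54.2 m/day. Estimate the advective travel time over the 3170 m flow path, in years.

14.7

Hydraulic gradient i = Δh / L = 6.91 / 3170 = 0.002180.
Darcy flux q = K · i = 54.20 × 0.002180 = 0.1181 m/day.
Seepage velocity v = q / n_e = 0.1181 / 0.20 = 0.5907 m/day.
Travel time t = L / v = 3170 / 0.5907 = 5366 days = 14.69 years.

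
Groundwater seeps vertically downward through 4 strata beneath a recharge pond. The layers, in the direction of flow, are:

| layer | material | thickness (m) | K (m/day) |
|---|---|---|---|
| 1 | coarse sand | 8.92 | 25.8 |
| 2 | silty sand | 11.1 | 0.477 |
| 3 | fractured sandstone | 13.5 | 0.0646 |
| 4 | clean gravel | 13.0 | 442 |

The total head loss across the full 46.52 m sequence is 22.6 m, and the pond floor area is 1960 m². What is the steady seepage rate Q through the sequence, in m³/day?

190

Flow is perpendicular to layering, so the layers act in series and the equivalent K is the thickness-weighted harmonic mean.
Total thickness L = 8.92 + 11.1 + 13.5 + 13.0 = 46.52 m.
Σ(b_i/K_i) = 8.92/25.8 + 11.1/0.477 + 13.5/0.0646 + 13.0/442 = 232.6 d.
K_eq = L / Σ(b_i/K_i) = 46.52 / 232.6 = 0.2000 m/day.
Q = K_eq · A · (Δh/L) = 0.2000 × 1960 × (22.6/46.52) = 190.4 m³/day.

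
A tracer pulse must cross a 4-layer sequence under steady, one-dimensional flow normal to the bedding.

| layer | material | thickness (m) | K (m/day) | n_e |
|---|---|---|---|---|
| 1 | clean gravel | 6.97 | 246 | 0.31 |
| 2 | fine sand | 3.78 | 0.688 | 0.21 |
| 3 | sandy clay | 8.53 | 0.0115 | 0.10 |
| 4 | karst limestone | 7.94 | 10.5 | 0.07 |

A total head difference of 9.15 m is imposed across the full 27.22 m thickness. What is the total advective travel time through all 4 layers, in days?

With flow normal to the layers, continuity requires the same specific discharge q through every layer.
Σ(b_i/K_i) = 6.97/246 + 3.78/0.688 + 8.53/0.0115 + 7.94/10.5 = 748.0 d.
q = Δh / Σ(b_i/K_i) = 9.15 / 748.0 = 0.01223 m/day.
In each layer the seepage velocity is v_i = q/n_i, so the layer transit time is t_i = b_i·n_i / q:
  layer 1 (clean gravel): t_1 = 6.97 × 0.31 / 0.01223 = 176.6 d
  layer 2 (fine sand): t_2 = 3.78 × 0.21 / 0.01223 = 64.89 d
  layer 3 (sandy clay): t_3 = 8.53 × 0.10 / 0.01223 = 69.73 d
  layer 4 (karst limestone): t_4 = 7.94 × 0.07 / 0.01223 = 45.44 d
Total t = Σ t_i = 356.7 days.

357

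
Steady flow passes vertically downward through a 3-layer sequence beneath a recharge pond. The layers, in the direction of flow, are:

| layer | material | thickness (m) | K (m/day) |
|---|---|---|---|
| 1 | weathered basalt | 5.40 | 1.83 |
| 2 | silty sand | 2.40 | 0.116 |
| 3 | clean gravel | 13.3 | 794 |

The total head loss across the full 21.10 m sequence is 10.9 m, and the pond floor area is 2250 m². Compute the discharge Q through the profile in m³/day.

Flow is perpendicular to layering, so the layers act in series and the equivalent K is the thickness-weighted harmonic mean.
Total thickness L = 5.40 + 2.40 + 13.3 = 21.10 m.
Σ(b_i/K_i) = 5.40/1.83 + 2.40/0.116 + 13.3/794 = 23.66 d.
K_eq = L / Σ(b_i/K_i) = 21.10 / 23.66 = 0.8919 m/day.
Q = K_eq · A · (Δh/L) = 0.8919 × 2250 × (10.9/21.10) = 1037 m³/day.

1040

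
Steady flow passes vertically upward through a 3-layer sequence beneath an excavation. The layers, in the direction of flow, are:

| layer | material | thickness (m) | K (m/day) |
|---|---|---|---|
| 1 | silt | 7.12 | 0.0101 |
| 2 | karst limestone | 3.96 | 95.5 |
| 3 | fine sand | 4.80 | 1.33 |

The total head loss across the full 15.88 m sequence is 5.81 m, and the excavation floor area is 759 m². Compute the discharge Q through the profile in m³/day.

Flow is perpendicular to layering, so the layers act in series and the equivalent K is the thickness-weighted harmonic mean.
Total thickness L = 7.12 + 3.96 + 4.80 = 15.88 m.
Σ(b_i/K_i) = 7.12/0.0101 + 3.96/95.5 + 4.80/1.33 = 708.6 d.
K_eq = L / Σ(b_i/K_i) = 15.88 / 708.6 = 0.02241 m/day.
Q = K_eq · A · (Δh/L) = 0.02241 × 759 × (5.81/15.88) = 6.223 m³/day.

6.22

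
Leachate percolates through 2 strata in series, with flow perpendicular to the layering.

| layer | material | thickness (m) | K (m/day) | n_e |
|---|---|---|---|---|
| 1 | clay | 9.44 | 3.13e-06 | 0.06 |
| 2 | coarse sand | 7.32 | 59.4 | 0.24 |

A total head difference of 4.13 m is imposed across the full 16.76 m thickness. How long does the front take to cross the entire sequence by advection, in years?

4640

With flow normal to the layers, continuity requires the same specific discharge q through every layer.
Σ(b_i/K_i) = 9.44/3.13e-06 + 7.32/59.4 = 3.016e+06 d.
q = Δh / Σ(b_i/K_i) = 4.13 / 3.016e+06 = 1.369e-06 m/day.
In each layer the seepage velocity is v_i = q/n_i, so the layer transit time is t_i = b_i·n_i / q:
  layer 1 (clay): t_1 = 9.44 × 0.06 / 1.369e-06 = 4.136e+05 d
  layer 2 (coarse sand): t_2 = 7.32 × 0.24 / 1.369e-06 = 1.283e+06 d
Total t = Σ t_i = 1.697e+06 days = 4645 years.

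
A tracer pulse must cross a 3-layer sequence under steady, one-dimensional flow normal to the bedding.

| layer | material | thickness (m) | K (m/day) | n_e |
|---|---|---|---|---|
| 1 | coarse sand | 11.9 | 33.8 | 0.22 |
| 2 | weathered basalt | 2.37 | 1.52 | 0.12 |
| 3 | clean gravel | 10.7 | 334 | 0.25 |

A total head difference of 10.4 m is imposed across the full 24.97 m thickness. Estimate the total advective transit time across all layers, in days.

With flow normal to the layers, continuity requires the same specific discharge q through every layer.
Σ(b_i/K_i) = 11.9/33.8 + 2.37/1.52 + 10.7/334 = 1.943 d.
q = Δh / Σ(b_i/K_i) = 10.4 / 1.943 = 5.352 m/day.
In each layer the seepage velocity is v_i = q/n_i, so the layer transit time is t_i = b_i·n_i / q:
  layer 1 (coarse sand): t_1 = 11.9 × 0.22 / 5.352 = 0.4892 d
  layer 2 (weathered basalt): t_2 = 2.37 × 0.12 / 5.352 = 0.05314 d
  layer 3 (clean gravel): t_3 = 10.7 × 0.25 / 5.352 = 0.4998 d
Total t = Σ t_i = 1.042 days.

1.04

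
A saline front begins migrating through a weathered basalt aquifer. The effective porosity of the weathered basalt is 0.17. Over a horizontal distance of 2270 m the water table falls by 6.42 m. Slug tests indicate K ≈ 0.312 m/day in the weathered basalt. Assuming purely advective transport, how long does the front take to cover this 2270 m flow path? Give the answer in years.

1200

Hydraulic gradient i = Δh / L = 6.42 / 2270 = 0.002828.
Darcy flux q = K · i = 0.3120 × 0.002828 = 0.0008824 m/day.
Seepage velocity v = q / n_e = 0.0008824 / 0.17 = 0.005191 m/day.
Travel time t = L / v = 2270 / 0.005191 = 4.373e+05 days = 1197 years.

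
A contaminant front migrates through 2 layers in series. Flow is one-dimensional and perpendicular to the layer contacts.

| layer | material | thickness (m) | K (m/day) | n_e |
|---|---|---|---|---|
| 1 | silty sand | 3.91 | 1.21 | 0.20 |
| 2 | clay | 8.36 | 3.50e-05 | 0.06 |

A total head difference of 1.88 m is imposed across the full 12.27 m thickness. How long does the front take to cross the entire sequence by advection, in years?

With flow normal to the layers, continuity requires the same specific discharge q through every layer.
Σ(b_i/K_i) = 3.91/1.21 + 8.36/3.50e-05 = 2.389e+05 d.
q = Δh / Σ(b_i/K_i) = 1.88 / 2.389e+05 = 7.871e-06 m/day.
In each layer the seepage velocity is v_i = q/n_i, so the layer transit time is t_i = b_i·n_i / q:
  layer 1 (silty sand): t_1 = 3.91 × 0.20 / 7.871e-06 = 99356 d
  layer 2 (clay): t_2 = 8.36 × 0.06 / 7.871e-06 = 63730 d
Total t = Σ t_i = 1.631e+05 days = 446.5 years.

447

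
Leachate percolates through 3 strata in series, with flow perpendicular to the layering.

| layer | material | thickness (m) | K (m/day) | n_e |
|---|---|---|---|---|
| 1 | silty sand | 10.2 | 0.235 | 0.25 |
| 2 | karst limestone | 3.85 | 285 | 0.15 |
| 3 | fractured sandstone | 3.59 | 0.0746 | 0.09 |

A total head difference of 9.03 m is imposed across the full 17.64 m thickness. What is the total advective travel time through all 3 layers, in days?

With flow normal to the layers, continuity requires the same specific discharge q through every layer.
Σ(b_i/K_i) = 10.2/0.235 + 3.85/285 + 3.59/0.0746 = 91.54 d.
q = Δh / Σ(b_i/K_i) = 9.03 / 91.54 = 0.09864 m/day.
In each layer the seepage velocity is v_i = q/n_i, so the layer transit time is t_i = b_i·n_i / q:
  layer 1 (silty sand): t_1 = 10.2 × 0.25 / 0.09864 = 25.85 d
  layer 2 (karst limestone): t_2 = 3.85 × 0.15 / 0.09864 = 5.854 d
  layer 3 (fractured sandstone): t_3 = 3.59 × 0.09 / 0.09864 = 3.275 d
Total t = Σ t_i = 34.98 days.

35.0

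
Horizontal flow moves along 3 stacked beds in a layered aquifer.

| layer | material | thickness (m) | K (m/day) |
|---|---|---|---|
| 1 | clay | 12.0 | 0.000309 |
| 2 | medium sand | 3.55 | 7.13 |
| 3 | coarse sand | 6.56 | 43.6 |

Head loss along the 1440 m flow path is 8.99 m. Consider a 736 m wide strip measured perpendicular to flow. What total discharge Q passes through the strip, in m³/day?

Flow is parallel to layering, so each bed carries its own Darcy discharge and the transmissivities add.
Σ(K_i·b_i) = 0.000309×12.0 + 7.13×3.55 + 43.6×6.56 = 311.3 m²/day.
Hydraulic gradient i = Δh / L = 8.99 / 1440 = 0.006243.
Q = Σ(K_i·b_i) · W · i = 311.3 × 736 × 0.006243 = 1431 m³/day.

1430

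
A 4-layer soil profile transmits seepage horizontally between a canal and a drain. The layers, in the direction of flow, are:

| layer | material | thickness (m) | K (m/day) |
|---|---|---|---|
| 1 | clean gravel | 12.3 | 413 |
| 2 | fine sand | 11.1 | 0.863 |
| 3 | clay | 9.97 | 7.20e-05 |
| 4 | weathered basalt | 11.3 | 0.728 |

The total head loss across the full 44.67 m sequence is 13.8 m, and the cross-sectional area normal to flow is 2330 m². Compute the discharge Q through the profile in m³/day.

Flow is perpendicular to layering, so the layers act in series and the equivalent K is the thickness-weighted harmonic mean.
Total thickness L = 12.3 + 11.1 + 9.97 + 11.3 = 44.67 m.
Σ(b_i/K_i) = 12.3/413 + 11.1/0.863 + 9.97/7.20e-05 + 11.3/0.728 = 1.385e+05 d.
K_eq = L / Σ(b_i/K_i) = 44.67 / 1.385e+05 = 0.0003225 m/day.
Q = K_eq · A · (Δh/L) = 0.0003225 × 2330 × (13.8/44.67) = 0.2322 m³/day.

0.232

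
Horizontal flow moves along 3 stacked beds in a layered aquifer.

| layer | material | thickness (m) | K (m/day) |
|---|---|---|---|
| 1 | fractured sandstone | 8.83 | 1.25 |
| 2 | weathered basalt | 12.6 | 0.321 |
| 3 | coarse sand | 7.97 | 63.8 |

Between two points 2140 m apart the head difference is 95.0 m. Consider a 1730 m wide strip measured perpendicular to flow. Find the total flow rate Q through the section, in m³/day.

40200

Flow is parallel to layering, so each bed carries its own Darcy discharge and the transmissivities add.
Σ(K_i·b_i) = 1.25×8.83 + 0.321×12.6 + 63.8×7.97 = 523.6 m²/day.
Hydraulic gradient i = Δh / L = 95.0 / 2140 = 0.04439.
Q = Σ(K_i·b_i) · W · i = 523.6 × 1730 × 0.04439 = 40210 m³/day.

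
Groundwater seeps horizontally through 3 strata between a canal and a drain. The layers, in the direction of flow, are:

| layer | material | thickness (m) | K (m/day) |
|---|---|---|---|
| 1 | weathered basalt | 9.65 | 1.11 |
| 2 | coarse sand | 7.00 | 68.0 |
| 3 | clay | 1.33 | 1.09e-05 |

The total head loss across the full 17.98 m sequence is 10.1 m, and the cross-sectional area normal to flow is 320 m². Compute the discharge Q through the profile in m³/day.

0.0265

Flow is perpendicular to layering, so the layers act in series and the equivalent K is the thickness-weighted harmonic mean.
Total thickness L = 9.65 + 7.00 + 1.33 = 17.98 m.
Σ(b_i/K_i) = 9.65/1.11 + 7.00/68.0 + 1.33/1.09e-05 = 1.220e+05 d.
K_eq = L / Σ(b_i/K_i) = 17.98 / 1.220e+05 = 0.0001473 m/day.
Q = K_eq · A · (Δh/L) = 0.0001473 × 320 × (10.1/17.98) = 0.02649 m³/day.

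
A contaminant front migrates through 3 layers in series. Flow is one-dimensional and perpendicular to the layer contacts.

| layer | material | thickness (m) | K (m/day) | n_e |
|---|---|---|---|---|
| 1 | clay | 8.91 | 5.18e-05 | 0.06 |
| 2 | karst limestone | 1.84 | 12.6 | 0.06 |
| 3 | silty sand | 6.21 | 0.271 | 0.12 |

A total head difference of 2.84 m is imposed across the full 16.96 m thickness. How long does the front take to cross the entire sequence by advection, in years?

231

With flow normal to the layers, continuity requires the same specific discharge q through every layer.
Σ(b_i/K_i) = 8.91/5.18e-05 + 1.84/12.6 + 6.21/0.271 = 1.720e+05 d.
q = Δh / Σ(b_i/K_i) = 2.84 / 1.720e+05 = 1.651e-05 m/day.
In each layer the seepage velocity is v_i = q/n_i, so the layer transit time is t_i = b_i·n_i / q:
  layer 1 (clay): t_1 = 8.91 × 0.06 / 1.651e-05 = 32383 d
  layer 2 (karst limestone): t_2 = 1.84 × 0.06 / 1.651e-05 = 6687 d
  layer 3 (silty sand): t_3 = 6.21 × 0.12 / 1.651e-05 = 45140 d
Total t = Σ t_i = 84210 days = 230.6 years.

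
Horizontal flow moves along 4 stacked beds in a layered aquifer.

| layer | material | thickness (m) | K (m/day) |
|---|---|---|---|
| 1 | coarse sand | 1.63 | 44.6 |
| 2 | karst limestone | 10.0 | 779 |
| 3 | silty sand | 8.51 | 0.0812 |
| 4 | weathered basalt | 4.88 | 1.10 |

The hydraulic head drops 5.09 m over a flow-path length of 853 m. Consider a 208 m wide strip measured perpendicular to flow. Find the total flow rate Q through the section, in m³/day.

9770

Flow is parallel to layering, so each bed carries its own Darcy discharge and the transmissivities add.
Σ(K_i·b_i) = 44.6×1.63 + 779×10.0 + 0.0812×8.51 + 1.10×4.88 = 7869 m²/day.
Hydraulic gradient i = Δh / L = 5.09 / 853 = 0.005967.
Q = Σ(K_i·b_i) · W · i = 7869 × 208 × 0.005967 = 9766 m³/day.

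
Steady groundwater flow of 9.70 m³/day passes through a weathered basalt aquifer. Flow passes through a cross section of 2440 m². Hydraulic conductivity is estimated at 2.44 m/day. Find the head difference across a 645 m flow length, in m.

1.05

From Q = K·A·i, i = Q / (K·A) = 9.70 / (2.440 × 2440) = 0.001629.
Head loss Δh = i · L = 0.001629 × 645 = 1.051 m.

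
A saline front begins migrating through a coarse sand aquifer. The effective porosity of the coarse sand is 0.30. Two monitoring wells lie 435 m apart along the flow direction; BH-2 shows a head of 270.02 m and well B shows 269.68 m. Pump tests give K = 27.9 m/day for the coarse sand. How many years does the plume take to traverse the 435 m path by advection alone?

Hydraulic gradient i = (270.02 − 269.68) / 435 = 0.34 / 435 = 0.0007816.
Darcy flux q = K · i = 27.90 × 0.0007816 = 0.02181 m/day.
Seepage velocity v = q / n_e = 0.02181 / 0.30 = 0.07269 m/day.
Travel time t = L / v = 435 / 0.07269 = 5984 days = 16.38 years.

16.4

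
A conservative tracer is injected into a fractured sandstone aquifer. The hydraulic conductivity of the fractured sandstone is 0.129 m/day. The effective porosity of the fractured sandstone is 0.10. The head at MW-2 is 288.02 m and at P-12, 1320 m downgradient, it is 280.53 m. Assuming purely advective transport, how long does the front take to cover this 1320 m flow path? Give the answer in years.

494

Hydraulic gradient i = (288.02 − 280.53) / 1320 = 7.49 / 1320 = 0.005674.
Darcy flux q = K · i = 0.1290 × 0.005674 = 0.0007320 m/day.
Seepage velocity v = q / n_e = 0.0007320 / 0.10 = 0.007320 m/day.
Travel time t = L / v = 1320 / 0.007320 = 1.803e+05 days = 493.7 years.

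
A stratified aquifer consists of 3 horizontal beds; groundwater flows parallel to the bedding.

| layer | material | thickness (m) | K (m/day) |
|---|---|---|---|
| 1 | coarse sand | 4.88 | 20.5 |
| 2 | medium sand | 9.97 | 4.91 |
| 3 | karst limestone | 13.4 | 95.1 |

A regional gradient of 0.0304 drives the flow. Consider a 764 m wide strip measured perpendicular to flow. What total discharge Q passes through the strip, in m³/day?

33100

Flow is parallel to layering, so each bed carries its own Darcy discharge and the transmissivities add.
Σ(K_i·b_i) = 20.5×4.88 + 4.91×9.97 + 95.1×13.4 = 1423 m²/day.
Hydraulic gradient i = 0.0304.
Q = Σ(K_i·b_i) · W · i = 1423 × 764 × 0.03040 = 33058 m³/day.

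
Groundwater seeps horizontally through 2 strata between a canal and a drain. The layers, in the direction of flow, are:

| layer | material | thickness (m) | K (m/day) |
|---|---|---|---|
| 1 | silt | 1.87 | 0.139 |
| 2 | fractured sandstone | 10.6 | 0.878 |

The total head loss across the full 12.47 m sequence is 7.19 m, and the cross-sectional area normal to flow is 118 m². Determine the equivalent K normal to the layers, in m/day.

Flow is perpendicular to layering, so the layers act in series and the equivalent K is the thickness-weighted harmonic mean.
Total thickness L = 1.87 + 10.6 = 12.47 m.
Σ(b_i/K_i) = 1.87/0.139 + 10.6/0.878 = 25.53 d.
K_eq = L / Σ(b_i/K_i) = 12.47 / 25.53 = 0.4885 m/day.

0.489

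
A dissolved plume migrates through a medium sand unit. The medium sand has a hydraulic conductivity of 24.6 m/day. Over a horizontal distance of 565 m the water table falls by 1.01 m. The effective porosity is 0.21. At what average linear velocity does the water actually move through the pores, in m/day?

0.209

Hydraulic gradient i = Δh / L = 1.01 / 565 = 0.001788.
Darcy flux q = K · i = 24.60 × 0.001788 = 0.04398 m/day.
Seepage velocity v = q / n_e = 0.04398 / 0.21 = 0.2094 m/day.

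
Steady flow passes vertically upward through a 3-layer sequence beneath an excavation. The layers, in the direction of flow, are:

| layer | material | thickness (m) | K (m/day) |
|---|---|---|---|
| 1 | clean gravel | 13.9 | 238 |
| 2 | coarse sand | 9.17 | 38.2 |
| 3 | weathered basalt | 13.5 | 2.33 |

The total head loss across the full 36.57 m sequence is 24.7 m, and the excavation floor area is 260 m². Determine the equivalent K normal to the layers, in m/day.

6.00

Flow is perpendicular to layering, so the layers act in series and the equivalent K is the thickness-weighted harmonic mean.
Total thickness L = 13.9 + 9.17 + 13.5 = 36.57 m.
Σ(b_i/K_i) = 13.9/238 + 9.17/38.2 + 13.5/2.33 = 6.092 d.
K_eq = L / Σ(b_i/K_i) = 36.57 / 6.092 = 6.003 m/day.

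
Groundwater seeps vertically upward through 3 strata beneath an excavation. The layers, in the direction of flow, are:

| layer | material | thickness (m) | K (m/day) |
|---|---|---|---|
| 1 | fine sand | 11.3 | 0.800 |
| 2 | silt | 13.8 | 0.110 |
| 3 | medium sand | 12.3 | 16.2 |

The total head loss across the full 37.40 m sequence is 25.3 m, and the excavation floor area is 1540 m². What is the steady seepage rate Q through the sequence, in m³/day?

278

Flow is perpendicular to layering, so the layers act in series and the equivalent K is the thickness-weighted harmonic mean.
Total thickness L = 11.3 + 13.8 + 12.3 = 37.40 m.
Σ(b_i/K_i) = 11.3/0.800 + 13.8/0.110 + 12.3/16.2 = 140.3 d.
K_eq = L / Σ(b_i/K_i) = 37.40 / 140.3 = 0.2665 m/day.
Q = K_eq · A · (Δh/L) = 0.2665 × 1540 × (25.3/37.40) = 277.6 m³/day.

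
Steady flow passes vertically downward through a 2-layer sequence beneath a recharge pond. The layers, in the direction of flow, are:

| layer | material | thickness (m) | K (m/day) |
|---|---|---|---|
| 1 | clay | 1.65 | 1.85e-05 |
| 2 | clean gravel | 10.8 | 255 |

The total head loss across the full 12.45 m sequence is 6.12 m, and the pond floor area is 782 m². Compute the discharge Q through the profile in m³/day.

0.0537

Flow is perpendicular to layering, so the layers act in series and the equivalent K is the thickness-weighted harmonic mean.
Total thickness L = 1.65 + 10.8 = 12.45 m.
Σ(b_i/K_i) = 1.65/1.85e-05 + 10.8/255 = 89189 d.
K_eq = L / Σ(b_i/K_i) = 12.45 / 89189 = 0.0001396 m/day.
Q = K_eq · A · (Δh/L) = 0.0001396 × 782 × (6.12/12.45) = 0.05366 m³/day.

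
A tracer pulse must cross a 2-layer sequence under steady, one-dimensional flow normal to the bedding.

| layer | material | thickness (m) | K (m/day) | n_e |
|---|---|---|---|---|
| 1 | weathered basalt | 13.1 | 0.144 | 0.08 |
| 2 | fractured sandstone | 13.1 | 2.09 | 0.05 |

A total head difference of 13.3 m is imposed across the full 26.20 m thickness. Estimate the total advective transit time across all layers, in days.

With flow normal to the layers, continuity requires the same specific discharge q through every layer.
Σ(b_i/K_i) = 13.1/0.144 + 13.1/2.09 = 97.24 d.
q = Δh / Σ(b_i/K_i) = 13.3 / 97.24 = 0.1368 m/day.
In each layer the seepage velocity is v_i = q/n_i, so the layer transit time is t_i = b_i·n_i / q:
  layer 1 (weathered basalt): t_1 = 13.1 × 0.08 / 0.1368 = 7.662 d
  layer 2 (fractured sandstone): t_2 = 13.1 × 0.05 / 0.1368 = 4.789 d
Total t = Σ t_i = 12.45 days.

12.5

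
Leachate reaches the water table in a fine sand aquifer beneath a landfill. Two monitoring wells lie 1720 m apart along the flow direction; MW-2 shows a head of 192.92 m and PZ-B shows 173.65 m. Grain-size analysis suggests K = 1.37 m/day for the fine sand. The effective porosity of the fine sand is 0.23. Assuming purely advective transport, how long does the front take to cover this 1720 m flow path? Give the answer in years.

70.6

Hydraulic gradient i = (192.92 − 173.65) / 1720 = 19.27 / 1720 = 0.01120.
Darcy flux q = K · i = 1.370 × 0.01120 = 0.01535 m/day.
Seepage velocity v = q / n_e = 0.01535 / 0.23 = 0.06673 m/day.
Travel time t = L / v = 1720 / 0.06673 = 25774 days = 70.57 years.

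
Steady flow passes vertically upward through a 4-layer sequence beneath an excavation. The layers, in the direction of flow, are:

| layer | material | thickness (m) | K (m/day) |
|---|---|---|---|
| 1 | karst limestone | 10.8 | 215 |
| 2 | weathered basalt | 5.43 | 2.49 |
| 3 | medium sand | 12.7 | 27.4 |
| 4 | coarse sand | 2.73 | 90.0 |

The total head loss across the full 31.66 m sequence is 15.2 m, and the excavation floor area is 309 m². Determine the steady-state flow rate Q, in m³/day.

Flow is perpendicular to layering, so the layers act in series and the equivalent K is the thickness-weighted harmonic mean.
Total thickness L = 10.8 + 5.43 + 12.7 + 2.73 = 31.66 m.
Σ(b_i/K_i) = 10.8/215 + 5.43/2.49 + 12.7/27.4 + 2.73/90.0 = 2.725 d.
K_eq = L / Σ(b_i/K_i) = 31.66 / 2.725 = 11.62 m/day.
Q = K_eq · A · (Δh/L) = 11.62 × 309 × (15.2/31.66) = 1724 m³/day.

1720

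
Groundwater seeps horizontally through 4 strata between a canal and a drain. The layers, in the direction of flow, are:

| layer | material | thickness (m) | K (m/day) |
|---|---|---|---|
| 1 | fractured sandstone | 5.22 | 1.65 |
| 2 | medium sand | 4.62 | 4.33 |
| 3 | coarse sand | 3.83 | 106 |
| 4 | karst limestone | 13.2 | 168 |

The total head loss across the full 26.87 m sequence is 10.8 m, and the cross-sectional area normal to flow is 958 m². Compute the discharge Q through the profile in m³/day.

2380

Flow is perpendicular to layering, so the layers act in series and the equivalent K is the thickness-weighted harmonic mean.
Total thickness L = 5.22 + 4.62 + 3.83 + 13.2 = 26.87 m.
Σ(b_i/K_i) = 5.22/1.65 + 4.62/4.33 + 3.83/106 + 13.2/168 = 4.345 d.
K_eq = L / Σ(b_i/K_i) = 26.87 / 4.345 = 6.184 m/day.
Q = K_eq · A · (Δh/L) = 6.184 × 958 × (10.8/26.87) = 2381 m³/day.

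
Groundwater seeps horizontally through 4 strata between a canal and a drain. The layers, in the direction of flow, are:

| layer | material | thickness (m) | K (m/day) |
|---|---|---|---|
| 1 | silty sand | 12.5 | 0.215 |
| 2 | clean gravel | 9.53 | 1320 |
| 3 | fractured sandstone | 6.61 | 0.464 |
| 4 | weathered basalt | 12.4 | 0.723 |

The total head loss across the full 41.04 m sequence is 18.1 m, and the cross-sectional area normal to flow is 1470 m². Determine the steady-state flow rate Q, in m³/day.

297

Flow is perpendicular to layering, so the layers act in series and the equivalent K is the thickness-weighted harmonic mean.
Total thickness L = 12.5 + 9.53 + 6.61 + 12.4 = 41.04 m.
Σ(b_i/K_i) = 12.5/0.215 + 9.53/1320 + 6.61/0.464 + 12.4/0.723 = 89.54 d.
K_eq = L / Σ(b_i/K_i) = 41.04 / 89.54 = 0.4583 m/day.
Q = K_eq · A · (Δh/L) = 0.4583 × 1470 × (18.1/41.04) = 297.1 m³/day.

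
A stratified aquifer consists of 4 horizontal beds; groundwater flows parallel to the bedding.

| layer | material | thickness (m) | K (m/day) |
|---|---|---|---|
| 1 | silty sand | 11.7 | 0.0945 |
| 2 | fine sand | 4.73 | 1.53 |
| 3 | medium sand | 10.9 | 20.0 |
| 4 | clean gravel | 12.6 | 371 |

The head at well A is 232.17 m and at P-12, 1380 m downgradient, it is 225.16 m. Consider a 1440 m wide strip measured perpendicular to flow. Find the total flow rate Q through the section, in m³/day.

35800

Flow is parallel to layering, so each bed carries its own Darcy discharge and the transmissivities add.
Σ(K_i·b_i) = 0.0945×11.7 + 1.53×4.73 + 20.0×10.9 + 371×12.6 = 4901 m²/day.
Hydraulic gradient i = (232.17 − 225.16) / 1380 = 7.01 / 1380 = 0.005080.
Q = Σ(K_i·b_i) · W · i = 4901 × 1440 × 0.005080 = 35849 m³/day.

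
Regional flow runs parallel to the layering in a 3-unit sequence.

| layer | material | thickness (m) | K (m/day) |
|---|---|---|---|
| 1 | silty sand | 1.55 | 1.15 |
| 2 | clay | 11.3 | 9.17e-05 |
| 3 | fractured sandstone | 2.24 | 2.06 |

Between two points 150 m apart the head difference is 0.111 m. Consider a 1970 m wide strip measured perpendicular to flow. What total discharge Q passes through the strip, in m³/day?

9.33

Flow is parallel to layering, so each bed carries its own Darcy discharge and the transmissivities add.
Σ(K_i·b_i) = 1.15×1.55 + 9.17e-05×11.3 + 2.06×2.24 = 6.398 m²/day.
Hydraulic gradient i = Δh / L = 0.111 / 150 = 0.0007400.
Q = Σ(K_i·b_i) · W · i = 6.398 × 1970 × 0.0007400 = 9.327 m³/day.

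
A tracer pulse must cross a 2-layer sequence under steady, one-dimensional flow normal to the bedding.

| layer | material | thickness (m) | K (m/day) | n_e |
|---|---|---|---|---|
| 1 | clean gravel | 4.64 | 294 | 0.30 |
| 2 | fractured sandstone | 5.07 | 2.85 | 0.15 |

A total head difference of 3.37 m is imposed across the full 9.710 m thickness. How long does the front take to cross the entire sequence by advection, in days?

1.15

With flow normal to the layers, continuity requires the same specific discharge q through every layer.
Σ(b_i/K_i) = 4.64/294 + 5.07/2.85 = 1.795 d.
q = Δh / Σ(b_i/K_i) = 3.37 / 1.795 = 1.878 m/day.
In each layer the seepage velocity is v_i = q/n_i, so the layer transit time is t_i = b_i·n_i / q:
  layer 1 (clean gravel): t_1 = 4.64 × 0.30 / 1.878 = 0.7413 d
  layer 2 (fractured sandstone): t_2 = 5.07 × 0.15 / 1.878 = 0.4050 d
Total t = Σ t_i = 1.146 days.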